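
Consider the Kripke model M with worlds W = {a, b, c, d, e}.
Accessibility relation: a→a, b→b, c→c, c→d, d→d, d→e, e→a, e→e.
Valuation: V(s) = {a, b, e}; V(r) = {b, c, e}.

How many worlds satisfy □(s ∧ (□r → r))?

3

Let φ = □(s ∧ (□r → r)). Evaluate φ at each world:
  a (successors {a}): φ is true.
  b (successors {b}): φ is true.
  c (successors {c, d}): φ is false.
  d (successors {d, e}): φ is false.
  e (successors {a, e}): φ is true.
For instance, at b:
  At b: □(s ∧ (□r → r)) requires s ∧ (□r → r) at every successor {b}.
      At b: s is true, □r → r is true, so s ∧ (□r → r) is true.
  So □(s ∧ (□r → r)) is true at b.
Satisfying worlds: {a, b, e}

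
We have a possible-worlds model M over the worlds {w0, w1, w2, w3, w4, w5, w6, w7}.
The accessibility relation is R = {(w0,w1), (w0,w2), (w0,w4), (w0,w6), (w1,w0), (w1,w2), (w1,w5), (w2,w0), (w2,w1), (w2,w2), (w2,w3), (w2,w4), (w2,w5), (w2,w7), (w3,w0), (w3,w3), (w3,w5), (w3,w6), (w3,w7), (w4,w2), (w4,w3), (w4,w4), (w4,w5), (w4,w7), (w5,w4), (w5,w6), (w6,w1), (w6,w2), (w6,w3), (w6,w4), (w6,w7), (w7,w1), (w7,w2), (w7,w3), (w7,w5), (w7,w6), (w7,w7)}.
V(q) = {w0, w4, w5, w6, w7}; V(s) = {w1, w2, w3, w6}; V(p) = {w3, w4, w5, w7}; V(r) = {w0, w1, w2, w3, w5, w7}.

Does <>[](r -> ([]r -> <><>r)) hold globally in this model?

Yes

Recall that []ψ holds at a world iff ψ holds at every accessible world, and <>ψ holds iff ψ holds at some accessible world.
Let φ = <>[](r -> ([]r -> <><>r)). Evaluate φ at each world:
  w0 (successors {w1, w2, w4, w6}): φ is true.
  w1 (successors {w0, w2, w5}): φ is true.
  w2 (successors {w0, w1, w2, w3, w4, w5, w7}): φ is true.
  w3 (successors {w0, w3, w5, w6, w7}): φ is true.
  w4 (successors {w2, w3, w4, w5, w7}): φ is true.
  w5 (successors {w4, w6}): φ is true.
  w6 (successors {w1, w2, w3, w4, w7}): φ is true.
  w7 (successors {w1, w2, w3, w5, w6, w7}): φ is true.
For instance, at w5:
  At w5: <>[](r -> ([]r -> <><>r)) requires [](r -> ([]r -> <><>r)) at some successor in {w4, w6}.
    [](r -> ([]r -> <><>r)) holds at w4, so <>[](r -> ([]r -> <><>r)) is true at w5.
      At w4: [](r -> ([]r -> <><>r)) requires r -> ([]r -> <><>r) at every successor {w2, w3, w4, w5, w7}.
        At w2: r -> ([]r -> <><>r) is true.
        At w3: r -> ([]r -> <><>r) is true.
        At w4: r -> ([]r -> <><>r) is true.
        At w5: r -> ([]r -> <><>r) is true.
        At w7: r -> ([]r -> <><>r) is true.
      So [](r -> ([]r -> <><>r)) is true at w4.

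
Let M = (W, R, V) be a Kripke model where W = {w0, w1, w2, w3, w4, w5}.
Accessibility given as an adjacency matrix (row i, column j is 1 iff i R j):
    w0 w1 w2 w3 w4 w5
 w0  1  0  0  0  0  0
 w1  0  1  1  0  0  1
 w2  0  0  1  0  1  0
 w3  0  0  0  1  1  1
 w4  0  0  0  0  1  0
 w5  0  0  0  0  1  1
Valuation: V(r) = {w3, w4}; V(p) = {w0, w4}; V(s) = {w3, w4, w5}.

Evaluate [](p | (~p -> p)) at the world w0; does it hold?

At w0: [](p | (~p -> p)) requires p | (~p -> p) at every successor {w0}.
  At w0: p | (~p -> p) is true.
So [](p | (~p -> p)) is true at w0.

Yes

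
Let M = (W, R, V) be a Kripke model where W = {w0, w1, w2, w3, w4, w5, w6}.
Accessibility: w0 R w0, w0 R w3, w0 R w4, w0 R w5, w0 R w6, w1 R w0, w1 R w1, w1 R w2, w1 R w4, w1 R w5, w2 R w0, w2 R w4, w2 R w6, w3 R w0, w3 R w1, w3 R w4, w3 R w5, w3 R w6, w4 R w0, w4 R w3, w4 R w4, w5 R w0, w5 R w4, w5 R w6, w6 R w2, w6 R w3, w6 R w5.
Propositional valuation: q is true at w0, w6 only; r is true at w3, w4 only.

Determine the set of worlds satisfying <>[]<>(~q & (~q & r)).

w0, w1, w2, w3, w4, w5, w6

Let φ = <>[]<>(~q & (~q & r)). Evaluate φ at each world:
  w0 (successors {w0, w3, w4, w5, w6}): φ is true.
  w1 (successors {w0, w1, w2, w4, w5}): φ is true.
  w2 (successors {w0, w4, w6}): φ is true.
  w3 (successors {w0, w1, w4, w5, w6}): φ is true.
  w4 (successors {w0, w3, w4}): φ is true.
  w5 (successors {w0, w4, w6}): φ is true.
  w6 (successors {w2, w3, w5}): φ is true.
For instance, at w3:
  At w3: <>[]<>(~q & (~q & r)) requires []<>(~q & (~q & r)) at some successor in {w0, w1, w4, w5, w6}.
    []<>(~q & (~q & r)) holds at w0, so <>[]<>(~q & (~q & r)) is true at w3.
      At w0: []<>(~q & (~q & r)) requires <>(~q & (~q & r)) at every successor {w0, w3, w4, w5, w6}.
        At w0: <>(~q & (~q & r)) is true.
        At w3: <>(~q & (~q & r)) is true.
        At w4: <>(~q & (~q & r)) is true.
        At w5: <>(~q & (~q & r)) is true.
        At w6: <>(~q & (~q & r)) is true.
      So []<>(~q & (~q & r)) is true at w0.
Satisfying worlds: {w0, w1, w2, w3, w4, w5, w6}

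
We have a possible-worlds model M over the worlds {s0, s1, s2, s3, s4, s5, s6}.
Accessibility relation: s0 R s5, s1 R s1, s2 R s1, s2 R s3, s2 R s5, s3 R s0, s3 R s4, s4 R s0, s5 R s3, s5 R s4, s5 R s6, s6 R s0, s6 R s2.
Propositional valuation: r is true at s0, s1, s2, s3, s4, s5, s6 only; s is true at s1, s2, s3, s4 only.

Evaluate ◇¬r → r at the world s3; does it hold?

At s3: ◇¬r is false, r is true, so ◇¬r → r is true.
  At s3: ◇¬r requires ¬r at some successor in {s0, s4}.
    At s0: ¬r is false.
    At s4: ¬r is false.
  So ◇¬r is false at s3.

Yes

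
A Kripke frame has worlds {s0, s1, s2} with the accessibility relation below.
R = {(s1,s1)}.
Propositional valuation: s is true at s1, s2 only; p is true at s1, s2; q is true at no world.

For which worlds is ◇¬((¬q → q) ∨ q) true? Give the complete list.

Let φ = ◇¬((¬q → q) ∨ q). Evaluate φ at each world:
  s0 (successors ∅): φ is false.
  s1 (successors {s1}): φ is true.
  s2 (successors ∅): φ is false.
For instance, at s1:
  At s1: ◇¬((¬q → q) ∨ q) requires ¬((¬q → q) ∨ q) at some successor in {s1}.
    ¬((¬q → q) ∨ q) holds at s1, so ◇¬((¬q → q) ∨ q) is true at s1.
Satisfying worlds: {s1}

s1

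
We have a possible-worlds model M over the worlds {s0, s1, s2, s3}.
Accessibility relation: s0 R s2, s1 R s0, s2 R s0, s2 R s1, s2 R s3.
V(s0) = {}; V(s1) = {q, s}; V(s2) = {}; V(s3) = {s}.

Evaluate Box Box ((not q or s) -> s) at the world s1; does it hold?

Recall that Box ψ holds at a world iff ψ holds at every accessible world, and Dia ψ holds iff ψ holds at some accessible world.
At s1: Box Box ((not q or s) -> s) requires Box ((not q or s) -> s) at every successor {s0}.
  Box ((not q or s) -> s) fails at s0, so Box Box ((not q or s) -> s) is false at s1.
    At s0: Box ((not q or s) -> s) requires (not q or s) -> s at every successor {s2}.
      (not q or s) -> s fails at s2, so Box ((not q or s) -> s) is false at s0.

No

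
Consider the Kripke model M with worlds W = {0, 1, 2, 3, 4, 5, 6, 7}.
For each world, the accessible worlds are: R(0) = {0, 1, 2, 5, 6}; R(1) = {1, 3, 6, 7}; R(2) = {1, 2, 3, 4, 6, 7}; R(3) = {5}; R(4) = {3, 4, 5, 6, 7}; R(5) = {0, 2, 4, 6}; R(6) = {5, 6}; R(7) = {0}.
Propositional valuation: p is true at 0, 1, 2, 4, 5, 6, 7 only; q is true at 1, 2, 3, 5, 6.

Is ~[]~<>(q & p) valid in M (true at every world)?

Yes

Let φ = ~[]~<>(q & p). Evaluate φ at each world:
  0 (successors {0, 1, 2, 5, 6}): φ is true.
  1 (successors {1, 3, 6, 7}): φ is true.
  2 (successors {1, 2, 3, 4, 6, 7}): φ is true.
  3 (successors {5}): φ is true.
  4 (successors {3, 4, 5, 6, 7}): φ is true.
  5 (successors {0, 2, 4, 6}): φ is true.
  6 (successors {5, 6}): φ is true.
  7 (successors {0}): φ is true.
For instance, at 1:
  At 1: []~<>(q & p) is false, so ~[]~<>(q & p) is true.
    At 1: []~<>(q & p) requires ~<>(q & p) at every successor {1, 3, 6, 7}.
      ~<>(q & p) fails at 1, so []~<>(q & p) is false at 1.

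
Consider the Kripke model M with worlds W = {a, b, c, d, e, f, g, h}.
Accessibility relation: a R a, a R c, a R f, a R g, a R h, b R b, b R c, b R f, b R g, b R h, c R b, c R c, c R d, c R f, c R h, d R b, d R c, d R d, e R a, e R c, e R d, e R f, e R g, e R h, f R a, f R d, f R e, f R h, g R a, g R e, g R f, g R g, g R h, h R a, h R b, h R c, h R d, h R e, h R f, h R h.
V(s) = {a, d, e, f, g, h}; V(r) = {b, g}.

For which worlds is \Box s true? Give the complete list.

Let φ = \Box s. Evaluate φ at each world:
  a (successors {a, c, f, g, h}): φ is false.
  b (successors {b, c, f, g, h}): φ is false.
  c (successors {b, c, d, f, h}): φ is false.
  d (successors {b, c, d}): φ is false.
  e (successors {a, c, d, f, g, h}): φ is false.
  f (successors {a, d, e, h}): φ is true.
  g (successors {a, e, f, g, h}): φ is true.
  h (successors {a, b, c, d, e, f, h}): φ is false.
For instance, at e:
  At e: \Box s requires s at every successor {a, c, d, f, g, h}.
    s fails at c, so \Box s is false at e.
Satisfying worlds: {f, g}

f, g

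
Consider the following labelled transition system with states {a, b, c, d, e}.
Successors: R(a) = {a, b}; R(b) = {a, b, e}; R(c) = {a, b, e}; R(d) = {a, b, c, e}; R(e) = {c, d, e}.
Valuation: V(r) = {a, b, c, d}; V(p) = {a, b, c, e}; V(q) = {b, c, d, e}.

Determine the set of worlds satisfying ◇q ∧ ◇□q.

b, c, d, e

Recall that □ψ holds at a world iff ψ holds at every accessible world, and ◇ψ holds iff ψ holds at some accessible world.
Let φ = ◇q ∧ ◇□q. Evaluate φ at each world:
  a (successors {a, b}): φ is false.
  b (successors {a, b, e}): φ is true.
  c (successors {a, b, e}): φ is true.
  d (successors {a, b, c, e}): φ is true.
  e (successors {c, d, e}): φ is true.
For instance, at e:
  At e: ◇q is true, ◇□q is true, so ◇q ∧ ◇□q is true.
    At e: ◇q requires q at some successor in {c, d, e}.
      q holds at c, so ◇q is true at e.
    At e: ◇□q requires □q at some successor in {c, d, e}.
      □q holds at e, so ◇□q is true at e.
Satisfying worlds: {b, c, d, e}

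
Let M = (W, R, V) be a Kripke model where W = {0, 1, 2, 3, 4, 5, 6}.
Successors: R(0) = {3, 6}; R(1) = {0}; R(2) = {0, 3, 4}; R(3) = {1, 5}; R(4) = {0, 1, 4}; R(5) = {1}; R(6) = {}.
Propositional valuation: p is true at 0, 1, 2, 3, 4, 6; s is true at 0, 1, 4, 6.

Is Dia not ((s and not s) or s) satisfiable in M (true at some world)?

Let φ = Dia not ((s and not s) or s). Evaluate φ at each world:
  0 (successors {3, 6}): φ is true.
  1 (successors {0}): φ is false.
  2 (successors {0, 3, 4}): φ is true.
  3 (successors {1, 5}): φ is true.
  4 (successors {0, 1, 4}): φ is false.
  5 (successors {1}): φ is false.
  6 (successors ∅): φ is false.
Detail at 0 (witness):
  At 0: Dia not ((s and not s) or s) requires not ((s and not s) or s) at some successor in {3, 6}.
    not ((s and not s) or s) holds at 3, so Dia not ((s and not s) or s) is true at 0.

Yes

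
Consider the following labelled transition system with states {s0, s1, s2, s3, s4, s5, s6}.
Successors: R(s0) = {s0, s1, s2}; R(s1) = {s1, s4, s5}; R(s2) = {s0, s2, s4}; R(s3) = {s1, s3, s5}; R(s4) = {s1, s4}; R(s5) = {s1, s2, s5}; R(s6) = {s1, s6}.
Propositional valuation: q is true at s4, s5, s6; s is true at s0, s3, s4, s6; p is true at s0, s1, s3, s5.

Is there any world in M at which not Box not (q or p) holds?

Yes

Let φ = not Box not (q or p). Evaluate φ at each world:
  s0 (successors {s0, s1, s2}): φ is true.
  s1 (successors {s1, s4, s5}): φ is true.
  s2 (successors {s0, s2, s4}): φ is true.
  s3 (successors {s1, s3, s5}): φ is true.
  s4 (successors {s1, s4}): φ is true.
  s5 (successors {s1, s2, s5}): φ is true.
  s6 (successors {s1, s6}): φ is true.
Detail at s0 (witness):
  At s0: Box not (q or p) is false, so not Box not (q or p) is true.
    At s0: Box not (q or p) requires not (q or p) at every successor {s0, s1, s2}.
      not (q or p) fails at s0, so Box not (q or p) is false at s0.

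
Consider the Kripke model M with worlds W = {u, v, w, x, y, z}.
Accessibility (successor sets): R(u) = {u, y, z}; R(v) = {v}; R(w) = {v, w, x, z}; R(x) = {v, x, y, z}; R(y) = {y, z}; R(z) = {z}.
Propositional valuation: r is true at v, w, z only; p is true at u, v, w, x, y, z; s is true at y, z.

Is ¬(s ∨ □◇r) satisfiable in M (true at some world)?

Recall that □ψ holds at a world iff ψ holds at every accessible world, and ◇ψ holds iff ψ holds at some accessible world.
Let φ = ¬(s ∨ □◇r). Evaluate φ at each world:
  u (successors {u, y, z}): φ is false.
  v (successors {v}): φ is false.
  w (successors {v, w, x, z}): φ is false.
  x (successors {v, x, y, z}): φ is false.
  y (successors {y, z}): φ is false.
  z (successors {z}): φ is false.
For instance, at w:
  At w: s ∨ □◇r is true, so ¬(s ∨ □◇r) is false.
    At w: s is false, □◇r is true, so s ∨ □◇r is true.
      At w: □◇r requires ◇r at every successor {v, w, x, z}.
        At v: ◇r is true.
        At w: ◇r is true.
        At x: ◇r is true.
        At z: ◇r is true.
      So □◇r is true at w.

No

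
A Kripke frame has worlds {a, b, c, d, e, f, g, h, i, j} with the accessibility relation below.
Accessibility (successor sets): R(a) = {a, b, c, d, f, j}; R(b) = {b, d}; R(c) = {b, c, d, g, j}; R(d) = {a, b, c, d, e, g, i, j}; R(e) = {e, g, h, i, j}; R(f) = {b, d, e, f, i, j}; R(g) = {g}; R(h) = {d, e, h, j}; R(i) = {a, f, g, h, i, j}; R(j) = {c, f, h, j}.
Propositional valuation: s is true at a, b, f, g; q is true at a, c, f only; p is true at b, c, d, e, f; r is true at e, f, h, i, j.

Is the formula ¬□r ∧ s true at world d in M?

No

At d: ¬□r is true, s is false, so ¬□r ∧ s is false.
  At d: □r is false, so ¬□r is true.
    At d: □r requires r at every successor {a, b, c, d, e, g, i, j}.
      r fails at a, so □r is false at d.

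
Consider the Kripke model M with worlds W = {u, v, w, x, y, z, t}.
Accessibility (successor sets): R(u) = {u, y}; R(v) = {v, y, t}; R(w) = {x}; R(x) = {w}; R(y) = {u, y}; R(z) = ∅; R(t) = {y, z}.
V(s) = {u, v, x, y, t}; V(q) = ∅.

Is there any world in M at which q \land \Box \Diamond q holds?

No

Let φ = q \land \Box \Diamond q. Evaluate φ at each world:
  u (successors {u, y}): φ is false.
  v (successors {v, y, t}): φ is false.
  w (successors {x}): φ is false.
  x (successors {w}): φ is false.
  y (successors {u, y}): φ is false.
  z (successors ∅): φ is false.
  t (successors {y, z}): φ is false.
For instance, at y:
  At y: q is false, \Box \Diamond q is false, so q \land \Box \Diamond q is false.
    At y: \Box \Diamond q requires \Diamond q at every successor {u, y}.
      \Diamond q fails at u, so \Box \Diamond q is false at y.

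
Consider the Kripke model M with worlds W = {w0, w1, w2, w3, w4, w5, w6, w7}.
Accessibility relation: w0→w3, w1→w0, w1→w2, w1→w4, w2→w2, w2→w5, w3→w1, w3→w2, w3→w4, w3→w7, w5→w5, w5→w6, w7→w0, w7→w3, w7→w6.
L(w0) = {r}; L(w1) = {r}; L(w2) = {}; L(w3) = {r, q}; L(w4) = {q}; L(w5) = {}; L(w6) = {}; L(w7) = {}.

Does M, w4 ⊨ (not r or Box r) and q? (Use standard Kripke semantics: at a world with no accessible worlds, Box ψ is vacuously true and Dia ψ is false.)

At w4: not r or Box r is true, q is true, so (not r or Box r) and q is true.
  At w4: not r is true, Box r is true, so not r or Box r is true.
    At w4: no accessible worlds, so Box r holds vacuously.

Yes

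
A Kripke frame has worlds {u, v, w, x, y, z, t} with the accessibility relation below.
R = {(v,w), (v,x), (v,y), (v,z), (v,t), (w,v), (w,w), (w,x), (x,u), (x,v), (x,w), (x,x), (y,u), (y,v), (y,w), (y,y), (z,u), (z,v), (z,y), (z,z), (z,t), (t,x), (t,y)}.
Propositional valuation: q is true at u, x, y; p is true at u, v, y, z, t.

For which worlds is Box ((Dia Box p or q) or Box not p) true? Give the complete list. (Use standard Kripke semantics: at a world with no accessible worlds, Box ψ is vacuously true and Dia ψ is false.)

Let φ = Box ((Dia Box p or q) or Box not p). Evaluate φ at each world:
  u (successors ∅): φ is true.
  v (successors {w, x, y, z, t}): φ is false.
  w (successors {v, w, x}): φ is false.
  x (successors {u, v, w, x}): φ is false.
  y (successors {u, v, w, y}): φ is false.
  z (successors {u, v, y, z, t}): φ is false.
  t (successors {x, y}): φ is true.
For instance, at x:
  At x: Box ((Dia Box p or q) or Box not p) requires (Dia Box p or q) or Box not p at every successor {u, v, w, x}.
    (Dia Box p or q) or Box not p fails at w, so Box ((Dia Box p or q) or Box not p) is false at x.
      At w: Dia Box p or q is false, Box not p is false, so (Dia Box p or q) or Box not p is false.
Satisfying worlds: {u, t}

u, t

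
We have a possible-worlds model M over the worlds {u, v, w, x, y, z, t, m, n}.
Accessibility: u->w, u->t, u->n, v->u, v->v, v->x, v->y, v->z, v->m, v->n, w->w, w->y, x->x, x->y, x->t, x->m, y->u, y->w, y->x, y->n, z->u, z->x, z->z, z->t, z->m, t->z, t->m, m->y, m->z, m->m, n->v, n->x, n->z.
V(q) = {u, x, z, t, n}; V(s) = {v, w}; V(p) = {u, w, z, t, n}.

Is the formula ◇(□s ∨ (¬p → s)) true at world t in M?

At t: ◇(□s ∨ (¬p → s)) requires □s ∨ (¬p → s) at some successor in {z, m}.
  □s ∨ (¬p → s) holds at z, so ◇(□s ∨ (¬p → s)) is true at t.
    At z: □s is false, ¬p → s is true, so □s ∨ (¬p → s) is true.
      At z: □s requires s at every successor {u, x, z, t, m}.
        s fails at u, so □s is false at z.

Yes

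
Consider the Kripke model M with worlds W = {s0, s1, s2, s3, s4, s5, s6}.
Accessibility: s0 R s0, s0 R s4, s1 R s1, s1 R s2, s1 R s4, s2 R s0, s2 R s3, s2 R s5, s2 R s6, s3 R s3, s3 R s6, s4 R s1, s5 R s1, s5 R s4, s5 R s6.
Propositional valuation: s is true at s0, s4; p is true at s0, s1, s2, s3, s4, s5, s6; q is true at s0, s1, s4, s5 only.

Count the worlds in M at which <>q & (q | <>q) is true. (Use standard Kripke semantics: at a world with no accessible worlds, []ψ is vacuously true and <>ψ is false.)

Let φ = <>q & (q | <>q). Evaluate φ at each world:
  s0 (successors {s0, s4}): φ is true.
  s1 (successors {s1, s2, s4}): φ is true.
  s2 (successors {s0, s3, s5, s6}): φ is true.
  s3 (successors {s3, s6}): φ is false.
  s4 (successors {s1}): φ is true.
  s5 (successors {s1, s4, s6}): φ is true.
  s6 (successors ∅): φ is false.
For instance, at s0:
  At s0: <>q is true, q | <>q is true, so <>q & (q | <>q) is true.
    At s0: <>q requires q at some successor in {s0, s4}.
      q holds at s0, so <>q is true at s0.
    At s0: q is true, <>q is true, so q | <>q is true.
      At s0: <>q requires q at some successor in {s0, s4}.
        q holds at s0, so <>q is true at s0.
Satisfying worlds: {s0, s1, s2, s4, s5}

5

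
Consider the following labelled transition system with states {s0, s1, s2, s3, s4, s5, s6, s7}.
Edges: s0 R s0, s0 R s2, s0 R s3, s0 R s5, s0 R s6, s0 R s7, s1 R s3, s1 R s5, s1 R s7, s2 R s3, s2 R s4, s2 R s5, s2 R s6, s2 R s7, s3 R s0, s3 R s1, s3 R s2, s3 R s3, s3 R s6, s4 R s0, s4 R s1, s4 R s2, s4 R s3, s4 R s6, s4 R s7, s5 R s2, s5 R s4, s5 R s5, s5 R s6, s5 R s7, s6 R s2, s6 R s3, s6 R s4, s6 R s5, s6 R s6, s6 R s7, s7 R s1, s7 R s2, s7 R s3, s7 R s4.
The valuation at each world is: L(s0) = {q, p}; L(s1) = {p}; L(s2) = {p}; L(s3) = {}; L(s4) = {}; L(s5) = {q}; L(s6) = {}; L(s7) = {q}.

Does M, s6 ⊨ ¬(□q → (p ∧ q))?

No

Recall that □ψ holds at a world iff ψ holds at every accessible world, and ◇ψ holds iff ψ holds at some accessible world.
At s6: □q → (p ∧ q) is true, so ¬(□q → (p ∧ q)) is false.
  At s6: □q is false, p ∧ q is false, so □q → (p ∧ q) is true.
    At s6: □q requires q at every successor {s2, s3, s4, s5, s6, s7}.
      q fails at s2, so □q is false at s6.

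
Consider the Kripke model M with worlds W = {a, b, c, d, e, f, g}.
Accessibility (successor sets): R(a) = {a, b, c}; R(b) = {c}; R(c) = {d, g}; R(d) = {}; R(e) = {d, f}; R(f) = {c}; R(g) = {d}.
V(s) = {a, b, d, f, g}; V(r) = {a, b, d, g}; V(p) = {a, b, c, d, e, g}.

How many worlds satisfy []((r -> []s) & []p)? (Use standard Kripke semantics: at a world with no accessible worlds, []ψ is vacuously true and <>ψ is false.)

Let φ = []((r -> []s) & []p). Evaluate φ at each world:
  a (successors {a, b, c}): φ is false.
  b (successors {c}): φ is true.
  c (successors {d, g}): φ is true.
  d (successors ∅): φ is true.
  e (successors {d, f}): φ is true.
  f (successors {c}): φ is true.
  g (successors {d}): φ is true.
For instance, at e:
  At e: []((r -> []s) & []p) requires (r -> []s) & []p at every successor {d, f}.
      At d: r -> []s is true, []p is true, so (r -> []s) & []p is true.
      At f: r -> []s is true, []p is true, so (r -> []s) & []p is true.
  So []((r -> []s) & []p) is true at e.
Satisfying worlds: {b, c, d, e, f, g}

6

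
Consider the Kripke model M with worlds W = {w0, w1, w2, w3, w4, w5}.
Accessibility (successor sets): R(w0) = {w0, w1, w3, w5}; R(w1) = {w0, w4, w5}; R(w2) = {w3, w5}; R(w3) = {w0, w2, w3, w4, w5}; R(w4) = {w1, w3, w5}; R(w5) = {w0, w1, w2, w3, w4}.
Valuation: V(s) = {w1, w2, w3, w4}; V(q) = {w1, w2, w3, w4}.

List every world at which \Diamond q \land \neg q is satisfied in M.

Let φ = \Diamond q \land \neg q. Evaluate φ at each world:
  w0 (successors {w0, w1, w3, w5}): φ is true.
  w1 (successors {w0, w4, w5}): φ is false.
  w2 (successors {w3, w5}): φ is false.
  w3 (successors {w0, w2, w3, w4, w5}): φ is false.
  w4 (successors {w1, w3, w5}): φ is false.
  w5 (successors {w0, w1, w2, w3, w4}): φ is true.
For instance, at w5:
  At w5: \Diamond q is true, \neg q is true, so \Diamond q \land \neg q is true.
    At w5: \Diamond q requires q at some successor in {w0, w1, w2, w3, w4}.
      q holds at w1, so \Diamond q is true at w5.
Satisfying worlds: {w0, w5}

w0, w5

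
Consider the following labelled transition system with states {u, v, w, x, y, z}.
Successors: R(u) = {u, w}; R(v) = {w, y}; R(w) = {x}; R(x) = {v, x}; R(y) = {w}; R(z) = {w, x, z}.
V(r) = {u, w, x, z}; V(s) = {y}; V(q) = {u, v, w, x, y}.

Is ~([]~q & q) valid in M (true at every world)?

Yes

Let φ = ~([]~q & q). Evaluate φ at each world:
  u (successors {u, w}): φ is true.
  v (successors {w, y}): φ is true.
  w (successors {x}): φ is true.
  x (successors {v, x}): φ is true.
  y (successors {w}): φ is true.
  z (successors {w, x, z}): φ is true.
For instance, at y:
  At y: []~q & q is false, so ~([]~q & q) is true.
    At y: []~q is false, q is true, so []~q & q is false.
      At y: []~q requires ~q at every successor {w}.
        ~q fails at w, so []~q is false at y.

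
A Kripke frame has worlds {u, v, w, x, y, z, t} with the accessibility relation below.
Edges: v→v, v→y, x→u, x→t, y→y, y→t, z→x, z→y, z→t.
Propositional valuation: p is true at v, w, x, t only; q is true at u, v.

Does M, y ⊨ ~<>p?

Recall that <>ψ holds at a world iff ψ holds at some accessible world.
At y: <>p is true, so ~<>p is false.
  At y: <>p requires p at some successor in {y, t}.
    p holds at t, so <>p is true at y.

No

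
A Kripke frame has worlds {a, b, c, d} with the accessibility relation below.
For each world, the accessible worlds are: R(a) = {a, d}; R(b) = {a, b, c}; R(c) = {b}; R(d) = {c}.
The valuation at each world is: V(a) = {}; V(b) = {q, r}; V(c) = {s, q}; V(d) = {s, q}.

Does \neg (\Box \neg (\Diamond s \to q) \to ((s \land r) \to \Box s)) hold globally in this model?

No

Let φ = \neg (\Box \neg (\Diamond s \to q) \to ((s \land r) \to \Box s)). Evaluate φ at each world:
  a (successors {a, d}): φ is false.
  b (successors {a, b, c}): φ is false.
  c (successors {b}): φ is false.
  d (successors {c}): φ is false.
Detail at a (counterexample):
  At a: \Box \neg (\Diamond s \to q) \to ((s \land r) \to \Box s) is true, so \neg (\Box \neg (\Diamond s \to q) \to ((s \land r) \to \Box s)) is false.
    At a: \Box \neg (\Diamond s \to q) is false, (s \land r) \to \Box s is true, so \Box \neg (\Diamond s \to q) \to ((s \land r) \to \Box s) is true.
      At a: \Box \neg (\Diamond s \to q) requires \neg (\Diamond s \to q) at every successor {a, d}.
        \neg (\Diamond s \to q) fails at d, so \Box \neg (\Diamond s \to q) is false at a.
      At a: s \land r is false, \Box s is false, so (s \land r) \to \Box s is true.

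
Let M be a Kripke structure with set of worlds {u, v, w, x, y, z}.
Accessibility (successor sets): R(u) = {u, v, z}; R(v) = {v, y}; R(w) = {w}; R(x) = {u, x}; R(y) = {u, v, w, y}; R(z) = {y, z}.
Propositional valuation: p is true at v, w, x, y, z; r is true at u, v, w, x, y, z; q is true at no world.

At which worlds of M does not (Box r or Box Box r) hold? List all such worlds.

none

Let φ = not (Box r or Box Box r). Evaluate φ at each world:
  u (successors {u, v, z}): φ is false.
  v (successors {v, y}): φ is false.
  w (successors {w}): φ is false.
  x (successors {u, x}): φ is false.
  y (successors {u, v, w, y}): φ is false.
  z (successors {y, z}): φ is false.
For instance, at z:
  At z: Box r or Box Box r is true, so not (Box r or Box Box r) is false.
    At z: Box r is true, Box Box r is true, so Box r or Box Box r is true.
      At z: Box r requires r at every successor {y, z}.
        At y: r is true.
        At z: r is true.
      So Box r is true at z.
      At z: Box Box r requires Box r at every successor {y, z}.
        At y: Box r is true.
        At z: Box r is true.
      So Box Box r is true at z.
Satisfying worlds: none.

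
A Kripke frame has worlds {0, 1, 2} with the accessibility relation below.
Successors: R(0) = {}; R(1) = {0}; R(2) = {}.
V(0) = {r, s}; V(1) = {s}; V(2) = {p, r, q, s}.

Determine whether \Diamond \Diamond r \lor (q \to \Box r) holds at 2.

At 2: \Diamond \Diamond r is false, q \to \Box r is true, so \Diamond \Diamond r \lor (q \to \Box r) is true.
  At 2: no accessible worlds, so \Diamond \Diamond r is false.
  At 2: q is true, \Box r is true, so q \to \Box r is true.
    At 2: no accessible worlds, so \Box r holds vacuously.

Yes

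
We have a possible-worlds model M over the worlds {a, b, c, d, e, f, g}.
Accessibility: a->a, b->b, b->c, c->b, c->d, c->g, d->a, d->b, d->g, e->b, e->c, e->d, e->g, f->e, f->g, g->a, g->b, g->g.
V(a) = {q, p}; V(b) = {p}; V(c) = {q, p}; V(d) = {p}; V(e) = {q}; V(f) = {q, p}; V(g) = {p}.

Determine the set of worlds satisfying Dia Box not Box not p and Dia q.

Let φ = Dia Box not Box not p and Dia q. Evaluate φ at each world:
  a (successors {a}): φ is true.
  b (successors {b, c}): φ is true.
  c (successors {b, d, g}): φ is false.
  d (successors {a, b, g}): φ is true.
  e (successors {b, c, d, g}): φ is true.
  f (successors {e, g}): φ is true.
  g (successors {a, b, g}): φ is true.
For instance, at g:
  At g: Dia Box not Box not p is true, Dia q is true, so Dia Box not Box not p and Dia q is true.
    At g: Dia Box not Box not p requires Box not Box not p at some successor in {a, b, g}.
      Box not Box not p holds at a, so Dia Box not Box not p is true at g.
    At g: Dia q requires q at some successor in {a, b, g}.
      q holds at a, so Dia q is true at g.
Satisfying worlds: {a, b, d, e, f, g}

a, b, d, e, f, g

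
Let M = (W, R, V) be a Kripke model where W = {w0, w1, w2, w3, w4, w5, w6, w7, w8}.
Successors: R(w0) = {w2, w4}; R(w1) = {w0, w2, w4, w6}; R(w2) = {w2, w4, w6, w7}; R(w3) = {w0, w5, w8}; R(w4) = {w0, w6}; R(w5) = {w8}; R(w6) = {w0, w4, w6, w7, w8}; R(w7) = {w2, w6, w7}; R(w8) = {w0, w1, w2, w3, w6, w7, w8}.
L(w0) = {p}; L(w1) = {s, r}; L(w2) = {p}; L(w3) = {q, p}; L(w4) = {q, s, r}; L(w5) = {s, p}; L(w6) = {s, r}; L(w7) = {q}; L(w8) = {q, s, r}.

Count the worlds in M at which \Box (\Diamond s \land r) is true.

1

Let φ = \Box (\Diamond s \land r). Evaluate φ at each world:
  w0 (successors {w2, w4}): φ is false.
  w1 (successors {w0, w2, w4, w6}): φ is false.
  w2 (successors {w2, w4, w6, w7}): φ is false.
  w3 (successors {w0, w5, w8}): φ is false.
  w4 (successors {w0, w6}): φ is false.
  w5 (successors {w8}): φ is true.
  w6 (successors {w0, w4, w6, w7, w8}): φ is false.
  w7 (successors {w2, w6, w7}): φ is false.
  w8 (successors {w0, w1, w2, w3, w6, w7, w8}): φ is false.
For instance, at w7:
  At w7: \Box (\Diamond s \land r) requires \Diamond s \land r at every successor {w2, w6, w7}.
    \Diamond s \land r fails at w2, so \Box (\Diamond s \land r) is false at w7.
      At w2: \Diamond s is true, r is false, so \Diamond s \land r is false.
Satisfying worlds: {w5}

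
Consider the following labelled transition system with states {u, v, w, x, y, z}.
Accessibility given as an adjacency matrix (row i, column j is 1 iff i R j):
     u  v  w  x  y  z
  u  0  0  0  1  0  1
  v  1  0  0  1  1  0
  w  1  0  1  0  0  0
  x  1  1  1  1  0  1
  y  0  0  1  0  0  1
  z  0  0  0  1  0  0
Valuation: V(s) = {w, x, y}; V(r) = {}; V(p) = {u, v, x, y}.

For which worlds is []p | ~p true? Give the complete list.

Let φ = []p | ~p. Evaluate φ at each world:
  u (successors {x, z}): φ is false.
  v (successors {u, x, y}): φ is true.
  w (successors {u, w}): φ is true.
  x (successors {u, v, w, x, z}): φ is false.
  y (successors {w, z}): φ is false.
  z (successors {x}): φ is true.
For instance, at y:
  At y: []p is false, ~p is false, so []p | ~p is false.
    At y: []p requires p at every successor {w, z}.
      p fails at w, so []p is false at y.
Satisfying worlds: {v, w, z}

v, w, z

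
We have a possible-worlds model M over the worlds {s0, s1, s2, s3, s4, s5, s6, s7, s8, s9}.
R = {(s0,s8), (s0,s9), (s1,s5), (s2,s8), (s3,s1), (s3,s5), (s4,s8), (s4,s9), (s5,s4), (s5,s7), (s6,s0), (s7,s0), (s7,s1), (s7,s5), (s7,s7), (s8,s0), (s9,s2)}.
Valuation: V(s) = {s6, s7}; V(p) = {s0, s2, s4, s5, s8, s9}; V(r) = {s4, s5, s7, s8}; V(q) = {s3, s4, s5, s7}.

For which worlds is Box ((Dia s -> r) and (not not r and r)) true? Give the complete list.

s1, s2, s5

Let φ = Box ((Dia s -> r) and (not not r and r)). Evaluate φ at each world:
  s0 (successors {s8, s9}): φ is false.
  s1 (successors {s5}): φ is true.
  s2 (successors {s8}): φ is true.
  s3 (successors {s1, s5}): φ is false.
  s4 (successors {s8, s9}): φ is false.
  s5 (successors {s4, s7}): φ is true.
  s6 (successors {s0}): φ is false.
  s7 (successors {s0, s1, s5, s7}): φ is false.
  s8 (successors {s0}): φ is false.
  s9 (successors {s2}): φ is false.
For instance, at s8:
  At s8: Box ((Dia s -> r) and (not not r and r)) requires (Dia s -> r) and (not not r and r) at every successor {s0}.
    (Dia s -> r) and (not not r and r) fails at s0, so Box ((Dia s -> r) and (not not r and r)) is false at s8.
      At s0: Dia s -> r is true, not not r and r is false, so (Dia s -> r) and (not not r and r) is false.
Satisfying worlds: {s1, s2, s5}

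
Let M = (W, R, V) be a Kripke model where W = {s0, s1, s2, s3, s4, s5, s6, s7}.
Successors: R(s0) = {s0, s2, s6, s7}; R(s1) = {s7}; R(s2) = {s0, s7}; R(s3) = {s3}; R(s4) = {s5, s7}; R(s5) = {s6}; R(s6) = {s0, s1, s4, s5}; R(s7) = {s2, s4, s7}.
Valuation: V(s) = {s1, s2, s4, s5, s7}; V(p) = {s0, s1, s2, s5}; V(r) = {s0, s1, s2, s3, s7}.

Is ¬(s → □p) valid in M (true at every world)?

Recall that □ψ holds at a world iff ψ holds at every accessible world, and ◇ψ holds iff ψ holds at some accessible world.
Let φ = ¬(s → □p). Evaluate φ at each world:
  s0 (successors {s0, s2, s6, s7}): φ is false.
  s1 (successors {s7}): φ is true.
  s2 (successors {s0, s7}): φ is true.
  s3 (successors {s3}): φ is false.
  s4 (successors {s5, s7}): φ is true.
  s5 (successors {s6}): φ is true.
  s6 (successors {s0, s1, s4, s5}): φ is false.
  s7 (successors {s2, s4, s7}): φ is true.
Detail at s0 (counterexample):
  At s0: s → □p is true, so ¬(s → □p) is false.
    At s0: s is false, □p is false, so s → □p is true.
      At s0: □p requires p at every successor {s0, s2, s6, s7}.
        p fails at s6, so □p is false at s0.

No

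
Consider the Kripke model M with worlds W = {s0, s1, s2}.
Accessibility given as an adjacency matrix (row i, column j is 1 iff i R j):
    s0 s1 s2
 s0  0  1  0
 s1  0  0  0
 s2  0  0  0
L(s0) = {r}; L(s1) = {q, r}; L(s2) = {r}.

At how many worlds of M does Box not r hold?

2

Let φ = Box not r. Evaluate φ at each world:
  s0 (successors {s1}): φ is false.
  s1 (successors ∅): φ is true.
  s2 (successors ∅): φ is true.
For instance, at s0:
  At s0: Box not r requires not r at every successor {s1}.
    not r fails at s1, so Box not r is false at s0.
Satisfying worlds: {s1, s2}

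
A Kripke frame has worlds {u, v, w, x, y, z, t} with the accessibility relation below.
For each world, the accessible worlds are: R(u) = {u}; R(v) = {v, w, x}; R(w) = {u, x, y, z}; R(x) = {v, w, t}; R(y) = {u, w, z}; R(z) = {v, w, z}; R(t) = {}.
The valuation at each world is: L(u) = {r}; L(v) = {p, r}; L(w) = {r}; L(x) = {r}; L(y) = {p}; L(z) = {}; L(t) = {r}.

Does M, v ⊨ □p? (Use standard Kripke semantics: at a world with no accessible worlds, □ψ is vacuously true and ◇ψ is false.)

At v: □p requires p at every successor {v, w, x}.
  p fails at w, so □p is false at v.

No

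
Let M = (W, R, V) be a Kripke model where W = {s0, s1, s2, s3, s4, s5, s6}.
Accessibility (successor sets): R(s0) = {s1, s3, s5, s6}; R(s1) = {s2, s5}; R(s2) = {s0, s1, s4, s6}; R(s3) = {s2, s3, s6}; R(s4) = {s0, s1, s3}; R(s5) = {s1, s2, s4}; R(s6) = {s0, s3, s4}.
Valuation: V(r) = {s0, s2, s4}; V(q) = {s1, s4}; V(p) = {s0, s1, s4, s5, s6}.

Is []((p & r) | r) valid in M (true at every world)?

Let φ = []((p & r) | r). Evaluate φ at each world:
  s0 (successors {s1, s3, s5, s6}): φ is false.
  s1 (successors {s2, s5}): φ is false.
  s2 (successors {s0, s1, s4, s6}): φ is false.
  s3 (successors {s2, s3, s6}): φ is false.
  s4 (successors {s0, s1, s3}): φ is false.
  s5 (successors {s1, s2, s4}): φ is false.
  s6 (successors {s0, s3, s4}): φ is false.
Detail at s0 (counterexample):
  At s0: []((p & r) | r) requires (p & r) | r at every successor {s1, s3, s5, s6}.
    (p & r) | r fails at s1, so []((p & r) | r) is false at s0.

No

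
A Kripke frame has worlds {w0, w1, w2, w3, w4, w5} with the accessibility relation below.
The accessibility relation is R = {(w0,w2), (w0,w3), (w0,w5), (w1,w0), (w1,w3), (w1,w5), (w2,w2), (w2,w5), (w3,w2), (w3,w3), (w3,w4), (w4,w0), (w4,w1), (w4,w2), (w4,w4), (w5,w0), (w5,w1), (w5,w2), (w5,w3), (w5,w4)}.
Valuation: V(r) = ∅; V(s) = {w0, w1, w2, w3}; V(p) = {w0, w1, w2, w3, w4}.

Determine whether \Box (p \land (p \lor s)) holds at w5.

Recall that \Box ψ holds at a world iff ψ holds at every accessible world, and \Diamond ψ holds iff ψ holds at some accessible world.
At w5: \Box (p \land (p \lor s)) requires p \land (p \lor s) at every successor {w0, w1, w2, w3, w4}.
  At w0: p \land (p \lor s) is true.
  At w1: p \land (p \lor s) is true.
  At w2: p \land (p \lor s) is true.
  At w3: p \land (p \lor s) is true.
  At w4: p \land (p \lor s) is true.
So \Box (p \land (p \lor s)) is true at w5.

Yes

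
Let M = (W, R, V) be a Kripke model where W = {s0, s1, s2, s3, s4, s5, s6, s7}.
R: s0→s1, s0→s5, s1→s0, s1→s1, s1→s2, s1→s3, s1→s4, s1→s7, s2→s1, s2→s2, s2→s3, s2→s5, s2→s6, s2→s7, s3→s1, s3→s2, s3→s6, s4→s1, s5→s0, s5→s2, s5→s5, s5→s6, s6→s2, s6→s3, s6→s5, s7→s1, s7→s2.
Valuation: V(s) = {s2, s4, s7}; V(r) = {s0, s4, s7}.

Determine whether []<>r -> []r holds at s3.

Recall that []ψ holds at a world iff ψ holds at every accessible world, and <>ψ holds iff ψ holds at some accessible world.
At s3: []<>r is false, []r is false, so []<>r -> []r is true.
  At s3: []<>r requires <>r at every successor {s1, s2, s6}.
    <>r fails at s6, so []<>r is false at s3.
      At s6: <>r requires r at some successor in {s2, s3, s5}.
        At s2: r is false.
        At s3: r is false.
        At s5: r is false.
      So <>r is false at s6.
  At s3: []r requires r at every successor {s1, s2, s6}.
    r fails at s1, so []r is false at s3.

Yes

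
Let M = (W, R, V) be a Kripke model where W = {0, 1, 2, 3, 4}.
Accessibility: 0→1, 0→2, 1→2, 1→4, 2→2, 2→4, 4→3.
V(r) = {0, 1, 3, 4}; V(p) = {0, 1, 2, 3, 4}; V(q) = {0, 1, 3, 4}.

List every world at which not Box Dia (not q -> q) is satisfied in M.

4

Let φ = not Box Dia (not q -> q). Evaluate φ at each world:
  0 (successors {1, 2}): φ is false.
  1 (successors {2, 4}): φ is false.
  2 (successors {2, 4}): φ is false.
  3 (successors ∅): φ is false.
  4 (successors {3}): φ is true.
For instance, at 1:
  At 1: Box Dia (not q -> q) is true, so not Box Dia (not q -> q) is false.
    At 1: Box Dia (not q -> q) requires Dia (not q -> q) at every successor {2, 4}.
      At 2: Dia (not q -> q) is true.
      At 4: Dia (not q -> q) is true.
    So Box Dia (not q -> q) is true at 1.
Satisfying worlds: {4}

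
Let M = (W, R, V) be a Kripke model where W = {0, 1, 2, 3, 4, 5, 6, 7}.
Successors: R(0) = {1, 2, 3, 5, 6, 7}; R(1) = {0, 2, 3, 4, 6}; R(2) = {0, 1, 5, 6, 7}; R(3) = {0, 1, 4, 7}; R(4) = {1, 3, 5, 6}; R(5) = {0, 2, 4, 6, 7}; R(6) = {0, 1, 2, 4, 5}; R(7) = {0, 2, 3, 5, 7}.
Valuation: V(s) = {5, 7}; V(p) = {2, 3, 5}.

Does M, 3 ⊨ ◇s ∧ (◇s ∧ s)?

No

At 3: ◇s is true, ◇s ∧ s is false, so ◇s ∧ (◇s ∧ s) is false.
  At 3: ◇s requires s at some successor in {0, 1, 4, 7}.
    s holds at 7, so ◇s is true at 3.
  At 3: ◇s is true, s is false, so ◇s ∧ s is false.
    At 3: ◇s requires s at some successor in {0, 1, 4, 7}.
      s holds at 7, so ◇s is true at 3.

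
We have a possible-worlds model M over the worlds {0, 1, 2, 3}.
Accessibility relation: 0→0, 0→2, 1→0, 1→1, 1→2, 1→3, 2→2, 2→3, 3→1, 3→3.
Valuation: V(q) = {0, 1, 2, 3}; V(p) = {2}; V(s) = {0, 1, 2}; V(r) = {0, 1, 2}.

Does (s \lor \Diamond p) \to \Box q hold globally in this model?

Yes

Let φ = (s \lor \Diamond p) \to \Box q. Evaluate φ at each world:
  0 (successors {0, 2}): φ is true.
  1 (successors {0, 1, 2, 3}): φ is true.
  2 (successors {2, 3}): φ is true.
  3 (successors {1, 3}): φ is true.
For instance, at 2:
  At 2: s \lor \Diamond p is true, \Box q is true, so (s \lor \Diamond p) \to \Box q is true.
    At 2: s is true, \Diamond p is true, so s \lor \Diamond p is true.
      At 2: \Diamond p requires p at some successor in {2, 3}.
        p holds at 2, so \Diamond p is true at 2.
    At 2: \Box q requires q at every successor {2, 3}.
      At 2: q is true.
      At 3: q is true.
    So \Box q is true at 2.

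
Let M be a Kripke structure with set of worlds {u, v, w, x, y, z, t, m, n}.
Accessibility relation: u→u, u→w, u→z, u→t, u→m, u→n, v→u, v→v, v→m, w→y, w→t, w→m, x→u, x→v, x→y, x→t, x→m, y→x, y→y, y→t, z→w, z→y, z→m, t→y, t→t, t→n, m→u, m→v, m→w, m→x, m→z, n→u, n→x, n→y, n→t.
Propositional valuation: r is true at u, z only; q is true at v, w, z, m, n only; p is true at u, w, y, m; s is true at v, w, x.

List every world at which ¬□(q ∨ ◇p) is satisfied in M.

Let φ = ¬□(q ∨ ◇p). Evaluate φ at each world:
  u (successors {u, w, z, t, m, n}): φ is false.
  v (successors {u, v, m}): φ is false.
  w (successors {y, t, m}): φ is false.
  x (successors {u, v, y, t, m}): φ is false.
  y (successors {x, y, t}): φ is false.
  z (successors {w, y, m}): φ is false.
  t (successors {y, t, n}): φ is false.
  m (successors {u, v, w, x, z}): φ is false.
  n (successors {u, x, y, t}): φ is false.
For instance, at w:
  At w: □(q ∨ ◇p) is true, so ¬□(q ∨ ◇p) is false.
    At w: □(q ∨ ◇p) requires q ∨ ◇p at every successor {y, t, m}.
      At y: q ∨ ◇p is true.
      At t: q ∨ ◇p is true.
      At m: q ∨ ◇p is true.
    So □(q ∨ ◇p) is true at w.
Satisfying worlds: none.

none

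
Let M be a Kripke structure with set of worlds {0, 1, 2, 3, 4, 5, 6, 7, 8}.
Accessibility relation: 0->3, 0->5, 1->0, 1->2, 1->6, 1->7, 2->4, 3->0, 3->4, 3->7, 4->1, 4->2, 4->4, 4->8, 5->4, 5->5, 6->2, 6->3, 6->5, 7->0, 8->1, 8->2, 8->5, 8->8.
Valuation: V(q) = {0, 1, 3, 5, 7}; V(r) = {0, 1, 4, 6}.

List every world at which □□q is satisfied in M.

7

Let φ = □□q. Evaluate φ at each world:
  0 (successors {3, 5}): φ is false.
  1 (successors {0, 2, 6, 7}): φ is false.
  2 (successors {4}): φ is false.
  3 (successors {0, 4, 7}): φ is false.
  4 (successors {1, 2, 4, 8}): φ is false.
  5 (successors {4, 5}): φ is false.
  6 (successors {2, 3, 5}): φ is false.
  7 (successors {0}): φ is true.
  8 (successors {1, 2, 5, 8}): φ is false.
For instance, at 1:
  At 1: □□q requires □q at every successor {0, 2, 6, 7}.
    □q fails at 2, so □□q is false at 1.
      At 2: □q requires q at every successor {4}.
        q fails at 4, so □q is false at 2.
Satisfying worlds: {7}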